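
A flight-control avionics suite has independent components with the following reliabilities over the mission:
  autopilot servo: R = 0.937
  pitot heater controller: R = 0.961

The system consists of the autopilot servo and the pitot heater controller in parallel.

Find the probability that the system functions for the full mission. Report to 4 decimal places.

0.9975

Parallel (autopilot servo and pitot heater controller): 1 − (1 − 0.937000)(1 − 0.961000) = 0.9975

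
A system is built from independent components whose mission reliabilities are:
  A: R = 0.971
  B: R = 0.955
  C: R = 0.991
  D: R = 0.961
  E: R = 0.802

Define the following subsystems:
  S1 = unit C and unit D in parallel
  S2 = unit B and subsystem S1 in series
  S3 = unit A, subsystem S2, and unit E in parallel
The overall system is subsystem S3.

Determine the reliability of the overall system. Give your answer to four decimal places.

Parallel (C and D): 1 − (1 − 0.991000)(1 − 0.961000) = 0.999649
Series (B and [0.999649]): 0.955000 × 0.999649 = 0.954665
Parallel (A, [0.954665], and E): 1 − (1 − 0.971000)(1 − 0.954665)(1 − 0.802000) = 0.9997

0.9997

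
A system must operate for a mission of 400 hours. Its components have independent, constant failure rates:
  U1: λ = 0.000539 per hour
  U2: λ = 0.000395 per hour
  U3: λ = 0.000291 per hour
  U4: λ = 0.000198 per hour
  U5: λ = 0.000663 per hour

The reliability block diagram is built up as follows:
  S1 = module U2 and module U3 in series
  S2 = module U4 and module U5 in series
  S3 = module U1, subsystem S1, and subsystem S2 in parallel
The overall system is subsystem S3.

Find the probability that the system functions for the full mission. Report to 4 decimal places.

0.9864

R(U1) = exp(−0.000539 × 400) = 0.806058
R(U2) = exp(−0.000395 × 400) = 0.853850
R(U3) = exp(−0.000291 × 400) = 0.890119
R(U4) = exp(−0.000198 × 400) = 0.923855
R(U5) = exp(−0.000663 × 400) = 0.767053
Series (U2 and U3): 0.853850 × 0.890119 = 0.760028
Series (U4 and U5): 0.923855 × 0.767053 = 0.708646
Parallel (U1, [0.760028], and [0.708646]): 1 − (1 − 0.806058)(1 − 0.760028)(1 − 0.708646) = 0.9864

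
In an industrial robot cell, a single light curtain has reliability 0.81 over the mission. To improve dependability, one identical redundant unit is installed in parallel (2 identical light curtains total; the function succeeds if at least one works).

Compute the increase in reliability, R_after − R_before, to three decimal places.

R_before = 0.81
R_after = 1 − (1 − 0.81)^2 = 0.964
ΔR = 0.964 − 0.81 = 0.154

0.154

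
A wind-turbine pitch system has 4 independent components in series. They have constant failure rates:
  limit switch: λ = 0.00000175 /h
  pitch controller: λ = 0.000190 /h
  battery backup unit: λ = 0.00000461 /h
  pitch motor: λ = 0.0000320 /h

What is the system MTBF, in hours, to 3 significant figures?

4380

Series of exponential components: λ_sys = Σ λ_i
λ_sys = 0.00000175 + 0.000190 + 0.00000461 + 0.0000320 = 2.2836e-04 /h
MTBF = 1 / λ_sys = 4380 h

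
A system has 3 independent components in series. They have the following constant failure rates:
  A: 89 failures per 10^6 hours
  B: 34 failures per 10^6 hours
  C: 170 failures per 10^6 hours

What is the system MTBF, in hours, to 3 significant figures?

3410

Series of exponential components: λ_sys = Σ λ_i
λ_sys = 0.000089 + 0.000034 + 0.00017 = 2.9300e-04 /h
MTBF = 1 / λ_sys = 3410 h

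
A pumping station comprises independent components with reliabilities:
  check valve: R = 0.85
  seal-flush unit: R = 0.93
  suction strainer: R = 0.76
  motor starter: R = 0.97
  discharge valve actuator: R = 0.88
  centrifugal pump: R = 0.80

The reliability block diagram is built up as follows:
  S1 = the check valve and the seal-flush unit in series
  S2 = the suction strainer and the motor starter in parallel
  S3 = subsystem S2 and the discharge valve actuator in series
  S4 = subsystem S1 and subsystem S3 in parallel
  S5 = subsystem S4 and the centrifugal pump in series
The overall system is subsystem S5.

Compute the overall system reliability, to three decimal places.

Series (check valve and seal-flush unit): 0.85000 × 0.93000 = 0.79050
Parallel (suction strainer and motor starter): 1 − (1 − 0.76000)(1 − 0.97000) = 0.99280
Series ([0.99280] and discharge valve actuator): 0.99280 × 0.88000 = 0.87366
Parallel ([0.79050] and [0.87366]): 1 − (1 − 0.79050)(1 − 0.87366) = 0.97353
Series ([0.97353] and centrifugal pump): 0.97353 × 0.80000 = 0.779

0.779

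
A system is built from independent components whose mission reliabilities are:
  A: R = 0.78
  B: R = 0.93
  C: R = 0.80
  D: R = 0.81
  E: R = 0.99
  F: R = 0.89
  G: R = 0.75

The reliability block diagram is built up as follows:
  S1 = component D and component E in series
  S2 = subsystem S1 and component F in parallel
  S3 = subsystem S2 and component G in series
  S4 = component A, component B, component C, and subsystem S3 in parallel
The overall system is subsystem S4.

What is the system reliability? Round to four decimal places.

Series (D and E): 0.810000 × 0.990000 = 0.801900
Parallel ([0.801900] and F): 1 − (1 − 0.801900)(1 − 0.890000) = 0.978209
Series ([0.978209] and G): 0.978209 × 0.750000 = 0.733657
Parallel (A, B, C, and [0.733657]): 1 − (1 − 0.780000)(1 − 0.930000)(1 − 0.800000)(1 − 0.733657) = 0.9992

0.9992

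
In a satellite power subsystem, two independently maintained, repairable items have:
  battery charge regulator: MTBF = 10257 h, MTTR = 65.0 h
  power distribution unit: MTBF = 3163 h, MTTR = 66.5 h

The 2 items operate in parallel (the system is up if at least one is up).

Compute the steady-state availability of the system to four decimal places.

A(battery charge regulator) = MTBF/(MTBF+MTTR) = 10257/(10257+65.0) = 0.993703
A(power distribution unit) = MTBF/(MTBF+MTTR) = 3163/(3163+66.5) = 0.979409
Parallel availability: 1 − (1 − 0.993703)(1 − 0.979409) = 0.9999

0.9999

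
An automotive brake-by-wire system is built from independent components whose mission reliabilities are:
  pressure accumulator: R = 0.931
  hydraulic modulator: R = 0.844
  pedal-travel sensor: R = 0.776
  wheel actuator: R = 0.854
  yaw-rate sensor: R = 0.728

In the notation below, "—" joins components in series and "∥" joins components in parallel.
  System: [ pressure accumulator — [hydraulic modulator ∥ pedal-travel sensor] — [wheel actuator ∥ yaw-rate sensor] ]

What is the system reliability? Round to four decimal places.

0.8628

Parallel (hydraulic modulator and pedal-travel sensor): 1 − (1 − 0.844000)(1 − 0.776000) = 0.965056
Parallel (wheel actuator and yaw-rate sensor): 1 − (1 − 0.854000)(1 − 0.728000) = 0.960288
Series (pressure accumulator, [0.965056], and [0.960288]): 0.931000 × 0.965056 × 0.960288 = 0.8628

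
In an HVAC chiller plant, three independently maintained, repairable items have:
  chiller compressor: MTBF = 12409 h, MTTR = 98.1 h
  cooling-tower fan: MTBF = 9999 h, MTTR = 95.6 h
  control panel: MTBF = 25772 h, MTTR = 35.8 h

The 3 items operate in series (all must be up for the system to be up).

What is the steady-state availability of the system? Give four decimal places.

A(chiller compressor) = MTBF/(MTBF+MTTR) = 12409/(12409+98.1) = 0.992156
A(cooling-tower fan) = MTBF/(MTBF+MTTR) = 9999/(9999+95.6) = 0.990530
A(control panel) = MTBF/(MTBF+MTTR) = 25772/(25772+35.8) = 0.998613
Series availability: 0.992156 × 0.990530 × 0.998613 = 0.9814

0.9814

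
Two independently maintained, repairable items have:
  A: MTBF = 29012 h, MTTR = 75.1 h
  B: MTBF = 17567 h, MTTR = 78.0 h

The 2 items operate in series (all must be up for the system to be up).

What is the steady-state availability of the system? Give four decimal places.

A(A) = MTBF/(MTBF+MTTR) = 29012/(29012+75.1) = 0.997418
A(B) = MTBF/(MTBF+MTTR) = 17567/(17567+78.0) = 0.995579
Series availability: 0.997418 × 0.995579 = 0.9930

0.9930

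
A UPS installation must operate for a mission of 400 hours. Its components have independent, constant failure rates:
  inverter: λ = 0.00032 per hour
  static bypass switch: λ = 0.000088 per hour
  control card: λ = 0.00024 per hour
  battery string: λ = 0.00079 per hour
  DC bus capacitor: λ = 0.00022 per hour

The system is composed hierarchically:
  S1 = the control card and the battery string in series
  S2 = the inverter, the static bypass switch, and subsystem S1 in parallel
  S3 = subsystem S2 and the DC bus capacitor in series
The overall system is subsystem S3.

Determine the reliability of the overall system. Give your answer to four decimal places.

0.9145

R(inverter) = exp(−0.00032 × 400) = 0.879853
R(static bypass switch) = exp(−0.000088 × 400) = 0.965412
R(control card) = exp(−0.00024 × 400) = 0.908464
R(battery string) = exp(−0.00079 × 400) = 0.729059
R(DC bus capacitor) = exp(−0.00022 × 400) = 0.915761
Series (control card and battery string): 0.908464 × 0.729059 = 0.662324
Parallel (inverter, static bypass switch, and [0.662324]): 1 − (1 − 0.879853)(1 − 0.965412)(1 − 0.662324) = 0.998597
Series ([0.998597] and DC bus capacitor): 0.998597 × 0.915761 = 0.9145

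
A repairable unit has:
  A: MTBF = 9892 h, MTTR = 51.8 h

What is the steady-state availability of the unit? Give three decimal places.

A(A) = MTBF/(MTBF+MTTR) = 9892/(9892+51.8) = 0.995

0.995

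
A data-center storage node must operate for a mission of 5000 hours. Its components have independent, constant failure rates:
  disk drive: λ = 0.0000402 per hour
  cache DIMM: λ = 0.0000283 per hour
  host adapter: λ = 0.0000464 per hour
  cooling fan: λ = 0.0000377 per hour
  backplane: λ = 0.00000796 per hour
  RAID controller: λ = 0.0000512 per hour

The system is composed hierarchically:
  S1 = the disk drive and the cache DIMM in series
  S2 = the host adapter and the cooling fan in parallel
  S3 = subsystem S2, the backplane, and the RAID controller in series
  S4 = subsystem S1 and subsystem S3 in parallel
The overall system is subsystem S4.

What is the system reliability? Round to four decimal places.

R(disk drive) = exp(−0.0000402 × 5000) = 0.817912
R(cache DIMM) = exp(−0.0000283 × 5000) = 0.868055
R(host adapter) = exp(−0.0000464 × 5000) = 0.792946
R(cooling fan) = exp(−0.0000377 × 5000) = 0.828201
R(backplane) = exp(−0.00000796 × 5000) = 0.960982
R(RAID controller) = exp(−0.0000512 × 5000) = 0.774142
Series (disk drive and cache DIMM): 0.817912 × 0.868055 = 0.709993
Parallel (host adapter and cooling fan): 1 − (1 − 0.792946)(1 − 0.828201) = 0.964428
Series ([0.964428], backplane, and RAID controller): 0.964428 × 0.960982 × 0.774142 = 0.717473
Parallel ([0.709993] and [0.717473]): 1 − (1 − 0.709993)(1 − 0.717473) = 0.9181

0.9181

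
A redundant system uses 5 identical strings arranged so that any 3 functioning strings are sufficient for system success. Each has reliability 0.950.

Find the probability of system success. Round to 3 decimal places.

0.999

R = Σ_{i=3}^{5} C(5,i) p^i (1−p)^{5−i} with p = 0.950
C(5,3)·0.950^3·0.050^2 = 0.02143
C(5,4)·0.950^4·0.050^1 = 0.20363
C(5,5)·0.950^5·0.050^0 = 0.77378
Sum = 0.999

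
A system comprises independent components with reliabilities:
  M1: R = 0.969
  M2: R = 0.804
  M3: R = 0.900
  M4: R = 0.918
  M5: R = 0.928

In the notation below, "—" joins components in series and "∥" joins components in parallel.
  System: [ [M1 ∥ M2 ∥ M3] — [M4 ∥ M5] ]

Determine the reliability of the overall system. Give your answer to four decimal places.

Parallel (M1, M2, and M3): 1 − (1 − 0.969000)(1 − 0.804000)(1 − 0.900000) = 0.999392
Parallel (M4 and M5): 1 − (1 − 0.918000)(1 − 0.928000) = 0.994096
Series ([0.999392] and [0.994096]): 0.999392 × 0.994096 = 0.9935

0.9935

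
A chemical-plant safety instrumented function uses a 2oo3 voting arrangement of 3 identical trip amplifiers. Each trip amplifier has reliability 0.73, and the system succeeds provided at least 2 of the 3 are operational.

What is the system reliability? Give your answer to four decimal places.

R = Σ_{i=2}^{3} C(3,i) p^i (1−p)^{3−i} with p = 0.73
C(3,2)·0.73^2·0.27^1 = 0.431649
C(3,3)·0.73^3·0.27^0 = 0.389017
Sum = 0.8207

0.8207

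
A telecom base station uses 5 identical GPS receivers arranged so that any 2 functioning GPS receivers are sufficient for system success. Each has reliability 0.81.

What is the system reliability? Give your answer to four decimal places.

R = Σ_{i=2}^{5} C(5,i) p^i (1−p)^{5−i} with p = 0.81
C(5,2)·0.81^2·0.19^3 = 0.045002
C(5,3)·0.81^3·0.19^2 = 0.191850
C(5,4)·0.81^4·0.19^1 = 0.408944
C(5,5)·0.81^5·0.19^0 = 0.348678
Sum = 0.9945

0.9945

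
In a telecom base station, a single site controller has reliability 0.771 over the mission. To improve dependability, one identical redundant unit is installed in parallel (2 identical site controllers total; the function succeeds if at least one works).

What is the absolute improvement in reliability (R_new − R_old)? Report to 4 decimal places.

R_before = 0.771
R_after = 1 − (1 − 0.771)^2 = 0.9476
ΔR = 0.9476 − 0.771 = 0.1766

0.1766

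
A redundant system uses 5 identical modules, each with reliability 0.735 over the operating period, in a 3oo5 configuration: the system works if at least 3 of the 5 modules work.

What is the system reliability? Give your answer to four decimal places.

R = Σ_{i=3}^{5} C(5,i) p^i (1−p)^{5−i} with p = 0.735
C(5,3)·0.735^3·0.265^2 = 0.278839
C(5,4)·0.735^4·0.265^1 = 0.386692
C(5,5)·0.735^5·0.265^0 = 0.214505
Sum = 0.8800

0.8800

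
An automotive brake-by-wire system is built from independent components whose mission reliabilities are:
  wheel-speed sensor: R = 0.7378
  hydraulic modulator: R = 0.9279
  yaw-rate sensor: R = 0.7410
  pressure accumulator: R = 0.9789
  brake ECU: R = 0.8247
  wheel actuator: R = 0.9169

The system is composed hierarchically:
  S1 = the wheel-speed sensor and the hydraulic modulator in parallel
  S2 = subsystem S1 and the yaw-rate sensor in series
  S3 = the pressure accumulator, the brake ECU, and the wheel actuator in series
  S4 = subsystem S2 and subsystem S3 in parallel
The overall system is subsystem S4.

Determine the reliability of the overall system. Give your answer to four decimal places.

0.9291

Parallel (wheel-speed sensor and hydraulic modulator): 1 − (1 − 0.737800)(1 − 0.927900) = 0.981095
Series ([0.981095] and yaw-rate sensor): 0.981095 × 0.741000 = 0.726991
Series (pressure accumulator, brake ECU, and wheel actuator): 0.978900 × 0.824700 × 0.916900 = 0.740212
Parallel ([0.726991] and [0.740212]): 1 − (1 − 0.726991)(1 − 0.740212) = 0.9291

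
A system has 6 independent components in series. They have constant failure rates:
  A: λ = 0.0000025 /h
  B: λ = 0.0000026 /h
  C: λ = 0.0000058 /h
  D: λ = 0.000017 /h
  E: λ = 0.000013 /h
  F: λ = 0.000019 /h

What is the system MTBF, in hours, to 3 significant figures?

16700

Series of exponential components: λ_sys = Σ λ_i
λ_sys = 0.0000025 + 0.0000026 + 0.0000058 + 0.000017 + 0.000013 + 0.000019 = 5.9900e-05 /h
MTBF = 1 / λ_sys = 16700 h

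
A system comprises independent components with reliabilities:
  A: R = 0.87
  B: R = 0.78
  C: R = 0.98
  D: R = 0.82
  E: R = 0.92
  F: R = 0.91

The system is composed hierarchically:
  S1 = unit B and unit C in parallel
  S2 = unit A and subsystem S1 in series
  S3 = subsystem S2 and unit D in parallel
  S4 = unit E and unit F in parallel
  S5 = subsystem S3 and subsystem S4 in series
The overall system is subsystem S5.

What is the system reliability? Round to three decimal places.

0.969

Parallel (B and C): 1 − (1 − 0.78000)(1 − 0.98000) = 0.99560
Series (A and [0.99560]): 0.87000 × 0.99560 = 0.86617
Parallel ([0.86617] and D): 1 − (1 − 0.86617)(1 − 0.82000) = 0.97591
Parallel (E and F): 1 − (1 − 0.92000)(1 − 0.91000) = 0.99280
Series ([0.97591] and [0.99280]): 0.97591 × 0.99280 = 0.969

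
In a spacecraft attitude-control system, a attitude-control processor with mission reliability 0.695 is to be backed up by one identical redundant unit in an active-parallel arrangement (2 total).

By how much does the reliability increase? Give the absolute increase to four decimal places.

0.2120

R_before = 0.695
R_after = 1 − (1 − 0.695)^2 = 0.9070
ΔR = 0.9070 − 0.695 = 0.2120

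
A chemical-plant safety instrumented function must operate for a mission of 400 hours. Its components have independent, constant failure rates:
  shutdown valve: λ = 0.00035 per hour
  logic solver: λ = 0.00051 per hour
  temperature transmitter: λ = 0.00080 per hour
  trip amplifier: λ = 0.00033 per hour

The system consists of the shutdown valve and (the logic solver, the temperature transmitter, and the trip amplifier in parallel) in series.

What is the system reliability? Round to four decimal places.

0.8639

R(shutdown valve) = exp(−0.00035 × 400) = 0.869358
R(logic solver) = exp(−0.00051 × 400) = 0.815462
R(temperature transmitter) = exp(−0.00080 × 400) = 0.726149
R(trip amplifier) = exp(−0.00033 × 400) = 0.876341
Parallel (logic solver, temperature transmitter, and trip amplifier): 1 − (1 − 0.815462)(1 − 0.726149)(1 − 0.876341) = 0.993751
Series (shutdown valve and [0.993751]): 0.869358 × 0.993751 = 0.8639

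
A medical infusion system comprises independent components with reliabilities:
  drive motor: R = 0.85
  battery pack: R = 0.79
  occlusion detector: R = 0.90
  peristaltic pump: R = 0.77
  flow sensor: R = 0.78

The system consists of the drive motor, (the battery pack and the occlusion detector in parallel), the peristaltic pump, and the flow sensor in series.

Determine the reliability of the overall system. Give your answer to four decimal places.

0.4998

Parallel (battery pack and occlusion detector): 1 − (1 − 0.790000)(1 − 0.900000) = 0.979000
Series (drive motor, [0.979000], peristaltic pump, and flow sensor): 0.850000 × 0.979000 × 0.770000 × 0.780000 = 0.4998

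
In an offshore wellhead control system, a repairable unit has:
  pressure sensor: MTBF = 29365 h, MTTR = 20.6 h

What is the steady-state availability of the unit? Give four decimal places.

A(pressure sensor) = MTBF/(MTBF+MTTR) = 29365/(29365+20.6) = 0.9993

0.9993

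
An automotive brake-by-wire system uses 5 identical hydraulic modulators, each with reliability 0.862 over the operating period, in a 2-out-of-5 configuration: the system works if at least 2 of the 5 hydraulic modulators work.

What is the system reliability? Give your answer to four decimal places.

R = Σ_{i=2}^{5} C(5,i) p^i (1−p)^{5−i} with p = 0.862
C(5,2)·0.862^2·0.138^3 = 0.019528
C(5,3)·0.862^3·0.138^2 = 0.121978
C(5,4)·0.862^4·0.138^1 = 0.380959
C(5,5)·0.862^5·0.138^0 = 0.475923
Sum = 0.9984

0.9984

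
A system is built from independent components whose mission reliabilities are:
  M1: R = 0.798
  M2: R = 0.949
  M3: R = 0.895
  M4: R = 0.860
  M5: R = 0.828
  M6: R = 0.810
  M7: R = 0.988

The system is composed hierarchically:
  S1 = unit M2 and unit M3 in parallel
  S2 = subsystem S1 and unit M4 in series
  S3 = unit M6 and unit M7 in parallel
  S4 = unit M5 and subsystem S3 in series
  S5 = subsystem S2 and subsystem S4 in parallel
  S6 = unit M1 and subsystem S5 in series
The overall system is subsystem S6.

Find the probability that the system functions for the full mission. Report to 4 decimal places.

Parallel (M2 and M3): 1 − (1 − 0.949000)(1 − 0.895000) = 0.994645
Series ([0.994645] and M4): 0.994645 × 0.860000 = 0.855395
Parallel (M6 and M7): 1 − (1 − 0.810000)(1 − 0.988000) = 0.997720
Series (M5 and [0.997720]): 0.828000 × 0.997720 = 0.826112
Parallel ([0.855395] and [0.826112]): 1 − (1 − 0.855395)(1 − 0.826112) = 0.974855
Series (M1 and [0.974855]): 0.798000 × 0.974855 = 0.7779

0.7779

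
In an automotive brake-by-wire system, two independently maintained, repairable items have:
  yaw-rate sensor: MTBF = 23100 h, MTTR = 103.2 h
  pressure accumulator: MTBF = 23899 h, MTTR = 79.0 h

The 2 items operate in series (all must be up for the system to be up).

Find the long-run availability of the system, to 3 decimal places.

A(yaw-rate sensor) = MTBF/(MTBF+MTTR) = 23100/(23100+103.2) = 0.995552
A(pressure accumulator) = MTBF/(MTBF+MTTR) = 23899/(23899+79.0) = 0.996705
Series availability: 0.995552 × 0.996705 = 0.992

0.992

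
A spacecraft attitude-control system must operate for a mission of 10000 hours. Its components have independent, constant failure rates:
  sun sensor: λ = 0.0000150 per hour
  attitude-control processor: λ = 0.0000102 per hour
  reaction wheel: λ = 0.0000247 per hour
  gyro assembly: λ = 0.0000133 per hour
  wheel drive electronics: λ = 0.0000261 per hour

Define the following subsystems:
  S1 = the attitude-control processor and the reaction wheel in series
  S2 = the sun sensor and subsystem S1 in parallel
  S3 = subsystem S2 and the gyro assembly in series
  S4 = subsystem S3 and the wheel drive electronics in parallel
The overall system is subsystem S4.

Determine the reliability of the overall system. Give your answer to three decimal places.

0.963

R(sun sensor) = exp(−0.0000150 × 10000) = 0.86071
R(attitude-control processor) = exp(−0.0000102 × 10000) = 0.90303
R(reaction wheel) = exp(−0.0000247 × 10000) = 0.78114
R(gyro assembly) = exp(−0.0000133 × 10000) = 0.87547
R(wheel drive electronics) = exp(−0.0000261 × 10000) = 0.77028
Series (attitude-control processor and reaction wheel): 0.90303 × 0.78114 = 0.70539
Parallel (sun sensor and [0.70539]): 1 − (1 − 0.86071)(1 − 0.70539) = 0.95896
Series ([0.95896] and gyro assembly): 0.95896 × 0.87547 = 0.83954
Parallel ([0.83954] and wheel drive electronics): 1 − (1 − 0.83954)(1 − 0.77028) = 0.963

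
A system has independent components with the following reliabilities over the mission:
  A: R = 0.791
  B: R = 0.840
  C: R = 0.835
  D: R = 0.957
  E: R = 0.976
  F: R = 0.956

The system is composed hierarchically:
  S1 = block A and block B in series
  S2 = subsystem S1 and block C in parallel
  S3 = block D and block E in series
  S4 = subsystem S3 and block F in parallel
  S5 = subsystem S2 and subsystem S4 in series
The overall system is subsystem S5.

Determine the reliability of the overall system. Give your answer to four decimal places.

Series (A and B): 0.791000 × 0.840000 = 0.664440
Parallel ([0.664440] and C): 1 − (1 − 0.664440)(1 − 0.835000) = 0.944633
Series (D and E): 0.957000 × 0.976000 = 0.934032
Parallel ([0.934032] and F): 1 − (1 − 0.934032)(1 − 0.956000) = 0.997097
Series ([0.944633] and [0.997097]): 0.944633 × 0.997097 = 0.9419

0.9419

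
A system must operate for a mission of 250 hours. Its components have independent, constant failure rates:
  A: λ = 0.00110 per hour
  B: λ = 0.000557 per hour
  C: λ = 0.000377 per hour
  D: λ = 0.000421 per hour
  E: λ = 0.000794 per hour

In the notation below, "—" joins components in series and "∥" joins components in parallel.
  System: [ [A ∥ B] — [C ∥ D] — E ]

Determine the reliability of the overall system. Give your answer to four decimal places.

0.7872

R(A) = exp(−0.00110 × 250) = 0.759572
R(B) = exp(−0.000557 × 250) = 0.870010
R(C) = exp(−0.000377 × 250) = 0.910055
R(D) = exp(−0.000421 × 250) = 0.900099
R(E) = exp(−0.000794 × 250) = 0.819960
Parallel (A and B): 1 − (1 − 0.759572)(1 − 0.870010) = 0.968747
Parallel (C and D): 1 − (1 − 0.910055)(1 − 0.900099) = 0.991014
Series ([0.968747], [0.991014], and E): 0.968747 × 0.991014 × 0.819960 = 0.7872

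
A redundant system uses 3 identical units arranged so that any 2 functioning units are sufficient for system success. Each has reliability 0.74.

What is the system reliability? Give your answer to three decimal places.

0.832

R = Σ_{i=2}^{3} C(3,i) p^i (1−p)^{3−i} with p = 0.74
C(3,2)·0.74^2·0.26^1 = 0.42713
C(3,3)·0.74^3·0.26^0 = 0.40522
Sum = 0.832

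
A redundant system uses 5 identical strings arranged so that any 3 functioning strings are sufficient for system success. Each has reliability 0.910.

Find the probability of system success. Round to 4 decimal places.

R = Σ_{i=3}^{5} C(5,i) p^i (1−p)^{5−i} with p = 0.910
C(5,3)·0.910^3·0.090^2 = 0.061039
C(5,4)·0.910^4·0.090^1 = 0.308587
C(5,5)·0.910^5·0.090^0 = 0.624032
Sum = 0.9937

0.9937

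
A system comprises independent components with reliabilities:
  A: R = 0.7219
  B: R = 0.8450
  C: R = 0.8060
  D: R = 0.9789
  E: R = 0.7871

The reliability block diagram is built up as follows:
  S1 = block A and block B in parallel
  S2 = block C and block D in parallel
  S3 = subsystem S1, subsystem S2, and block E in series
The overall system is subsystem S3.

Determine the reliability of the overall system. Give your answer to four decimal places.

Parallel (A and B): 1 − (1 − 0.721900)(1 − 0.845000) = 0.956895
Parallel (C and D): 1 − (1 − 0.806000)(1 − 0.978900) = 0.995907
Series ([0.956895], [0.995907], and E): 0.956895 × 0.995907 × 0.787100 = 0.7501

0.7501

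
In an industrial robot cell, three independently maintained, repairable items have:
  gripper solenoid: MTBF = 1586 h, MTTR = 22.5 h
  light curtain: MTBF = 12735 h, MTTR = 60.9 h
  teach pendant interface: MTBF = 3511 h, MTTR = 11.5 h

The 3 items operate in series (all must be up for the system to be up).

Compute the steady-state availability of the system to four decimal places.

0.9781

A(gripper solenoid) = MTBF/(MTBF+MTTR) = 1586/(1586+22.5) = 0.986012
A(light curtain) = MTBF/(MTBF+MTTR) = 12735/(12735+60.9) = 0.995241
A(teach pendant interface) = MTBF/(MTBF+MTTR) = 3511/(3511+11.5) = 0.996735
Series availability: 0.986012 × 0.995241 × 0.996735 = 0.9781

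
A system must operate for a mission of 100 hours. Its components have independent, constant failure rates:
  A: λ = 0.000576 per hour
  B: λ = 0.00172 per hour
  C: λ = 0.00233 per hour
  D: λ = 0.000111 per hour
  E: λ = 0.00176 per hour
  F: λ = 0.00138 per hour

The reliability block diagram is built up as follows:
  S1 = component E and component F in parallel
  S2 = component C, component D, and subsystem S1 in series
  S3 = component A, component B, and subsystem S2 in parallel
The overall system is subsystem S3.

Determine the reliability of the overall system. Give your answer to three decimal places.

R(A) = exp(−0.000576 × 100) = 0.94403
R(B) = exp(−0.00172 × 100) = 0.84198
R(C) = exp(−0.00233 × 100) = 0.79215
R(D) = exp(−0.000111 × 100) = 0.98896
R(E) = exp(−0.00176 × 100) = 0.83862
R(F) = exp(−0.00138 × 100) = 0.87110
Parallel (E and F): 1 − (1 − 0.83862)(1 − 0.87110) = 0.97920
Series (C, D, and [0.97920]): 0.79215 × 0.98896 × 0.97920 = 0.76711
Parallel (A, B, and [0.76711]): 1 − (1 − 0.94403)(1 − 0.84198)(1 − 0.76711) = 0.998

0.998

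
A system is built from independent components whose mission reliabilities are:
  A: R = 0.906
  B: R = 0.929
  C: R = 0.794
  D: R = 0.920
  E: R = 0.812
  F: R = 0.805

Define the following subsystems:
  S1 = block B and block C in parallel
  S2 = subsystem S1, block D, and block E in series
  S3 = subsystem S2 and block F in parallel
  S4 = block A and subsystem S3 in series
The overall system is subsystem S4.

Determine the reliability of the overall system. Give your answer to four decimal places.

0.8594

Parallel (B and C): 1 − (1 − 0.929000)(1 − 0.794000) = 0.985374
Series ([0.985374], D, and E): 0.985374 × 0.920000 × 0.812000 = 0.736114
Parallel ([0.736114] and F): 1 − (1 − 0.736114)(1 − 0.805000) = 0.948542
Series (A and [0.948542]): 0.906000 × 0.948542 = 0.8594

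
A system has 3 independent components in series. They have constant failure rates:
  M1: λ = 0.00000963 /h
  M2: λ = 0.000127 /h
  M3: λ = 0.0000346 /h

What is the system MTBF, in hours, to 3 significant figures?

Series of exponential components: λ_sys = Σ λ_i
λ_sys = 0.00000963 + 0.000127 + 0.0000346 = 1.7123e-04 /h
MTBF = 1 / λ_sys = 5840 h

5840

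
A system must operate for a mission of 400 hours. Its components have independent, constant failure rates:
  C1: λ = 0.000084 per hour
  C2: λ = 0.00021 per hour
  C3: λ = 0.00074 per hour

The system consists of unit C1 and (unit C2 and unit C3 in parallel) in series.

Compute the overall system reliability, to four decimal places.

0.9470

R(C1) = exp(−0.000084 × 400) = 0.966958
R(C2) = exp(−0.00021 × 400) = 0.919431
R(C3) = exp(−0.00074 × 400) = 0.743787
Parallel (C2 and C3): 1 − (1 − 0.919431)(1 − 0.743787) = 0.979357
Series (C1 and [0.979357]): 0.966958 × 0.979357 = 0.9470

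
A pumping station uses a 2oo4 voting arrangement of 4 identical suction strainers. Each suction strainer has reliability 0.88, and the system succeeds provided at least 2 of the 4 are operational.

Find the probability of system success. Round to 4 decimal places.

0.9937

R = Σ_{i=2}^{4} C(4,i) p^i (1−p)^{4−i} with p = 0.88
C(4,2)·0.88^2·0.12^2 = 0.066908
C(4,3)·0.88^3·0.12^1 = 0.327107
C(4,4)·0.88^4·0.12^0 = 0.599695
Sum = 0.9937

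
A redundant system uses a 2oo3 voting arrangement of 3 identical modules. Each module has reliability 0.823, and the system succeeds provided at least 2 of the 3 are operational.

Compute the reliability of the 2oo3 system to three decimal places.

0.917

R = Σ_{i=2}^{3} C(3,i) p^i (1−p)^{3−i} with p = 0.823
C(3,2)·0.823^2·0.177^1 = 0.35966
C(3,3)·0.823^3·0.177^0 = 0.55744
Sum = 0.917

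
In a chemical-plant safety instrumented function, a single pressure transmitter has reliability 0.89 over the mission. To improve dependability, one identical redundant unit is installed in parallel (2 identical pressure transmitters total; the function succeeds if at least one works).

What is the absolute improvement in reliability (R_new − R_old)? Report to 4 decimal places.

0.0979

R_before = 0.89
R_after = 1 − (1 − 0.89)^2 = 0.9879
ΔR = 0.9879 − 0.89 = 0.0979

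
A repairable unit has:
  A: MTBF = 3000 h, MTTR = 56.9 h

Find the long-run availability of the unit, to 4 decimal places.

0.9814

A(A) = MTBF/(MTBF+MTTR) = 3000/(3000+56.9) = 0.9814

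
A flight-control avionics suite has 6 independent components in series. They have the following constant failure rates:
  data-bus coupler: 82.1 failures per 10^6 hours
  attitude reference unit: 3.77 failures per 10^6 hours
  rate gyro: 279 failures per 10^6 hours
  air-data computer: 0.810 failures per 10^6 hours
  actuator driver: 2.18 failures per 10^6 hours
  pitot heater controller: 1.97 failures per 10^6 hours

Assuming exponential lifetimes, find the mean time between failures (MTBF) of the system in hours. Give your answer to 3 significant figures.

2700

Series of exponential components: λ_sys = Σ λ_i
λ_sys = 0.0000821 + 0.00000377 + 0.000279 + 0.000000810 + 0.00000218 + 0.00000197 = 3.6983e-04 /h
MTBF = 1 / λ_sys = 2700 h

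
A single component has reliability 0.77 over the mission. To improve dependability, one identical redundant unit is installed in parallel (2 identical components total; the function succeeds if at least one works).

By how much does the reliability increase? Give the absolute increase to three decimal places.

0.177

R_before = 0.77
R_after = 1 − (1 − 0.77)^2 = 0.947
ΔR = 0.947 − 0.77 = 0.177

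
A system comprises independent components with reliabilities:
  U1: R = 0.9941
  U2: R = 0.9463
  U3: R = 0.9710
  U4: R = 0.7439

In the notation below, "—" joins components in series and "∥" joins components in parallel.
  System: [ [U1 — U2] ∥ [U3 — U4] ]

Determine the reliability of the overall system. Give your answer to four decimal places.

0.9835

Series (U1 and U2): 0.994100 × 0.946300 = 0.940717
Series (U3 and U4): 0.971000 × 0.743900 = 0.722327
Parallel ([0.940717] and [0.722327]): 1 − (1 − 0.940717)(1 − 0.722327) = 0.9835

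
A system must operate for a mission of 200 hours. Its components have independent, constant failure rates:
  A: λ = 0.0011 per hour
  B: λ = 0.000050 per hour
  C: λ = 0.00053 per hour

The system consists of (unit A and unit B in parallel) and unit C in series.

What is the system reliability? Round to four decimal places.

R(A) = exp(−0.0011 × 200) = 0.802519
R(B) = exp(−0.000050 × 200) = 0.990050
R(C) = exp(−0.00053 × 200) = 0.899425
Parallel (A and B): 1 − (1 − 0.802519)(1 − 0.990050) = 0.998035
Series ([0.998035] and C): 0.998035 × 0.899425 = 0.8977

0.8977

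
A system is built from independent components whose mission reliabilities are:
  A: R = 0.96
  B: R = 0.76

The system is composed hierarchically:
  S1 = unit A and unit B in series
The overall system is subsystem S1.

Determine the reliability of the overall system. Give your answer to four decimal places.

0.7296

Series (A and B): 0.960000 × 0.760000 = 0.7296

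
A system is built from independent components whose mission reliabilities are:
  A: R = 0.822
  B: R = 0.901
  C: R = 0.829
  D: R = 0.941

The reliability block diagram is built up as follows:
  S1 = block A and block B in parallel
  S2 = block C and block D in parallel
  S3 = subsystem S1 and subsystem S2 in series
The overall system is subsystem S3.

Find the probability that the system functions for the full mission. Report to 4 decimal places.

0.9725

Parallel (A and B): 1 − (1 − 0.822000)(1 − 0.901000) = 0.982378
Parallel (C and D): 1 − (1 − 0.829000)(1 − 0.941000) = 0.989911
Series ([0.982378] and [0.989911]): 0.982378 × 0.989911 = 0.9725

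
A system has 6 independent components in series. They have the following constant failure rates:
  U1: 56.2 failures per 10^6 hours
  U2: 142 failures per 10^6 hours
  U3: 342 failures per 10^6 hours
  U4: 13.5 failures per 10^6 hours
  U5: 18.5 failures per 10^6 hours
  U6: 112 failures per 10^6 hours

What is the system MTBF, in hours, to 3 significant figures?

1460

Series of exponential components: λ_sys = Σ λ_i
λ_sys = 0.0000562 + 0.000142 + 0.000342 + 0.0000135 + 0.0000185 + 0.000112 = 6.8420e-04 /h
MTBF = 1 / λ_sys = 1460 h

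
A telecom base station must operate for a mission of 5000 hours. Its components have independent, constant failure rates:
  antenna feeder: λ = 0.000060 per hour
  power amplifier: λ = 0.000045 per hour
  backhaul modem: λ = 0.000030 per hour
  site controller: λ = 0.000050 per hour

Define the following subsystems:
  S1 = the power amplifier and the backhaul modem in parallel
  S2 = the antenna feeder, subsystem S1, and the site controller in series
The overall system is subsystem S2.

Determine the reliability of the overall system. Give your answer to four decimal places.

R(antenna feeder) = exp(−0.000060 × 5000) = 0.740818
R(power amplifier) = exp(−0.000045 × 5000) = 0.798516
R(backhaul modem) = exp(−0.000030 × 5000) = 0.860708
R(site controller) = exp(−0.000050 × 5000) = 0.778801
Parallel (power amplifier and backhaul modem): 1 − (1 − 0.798516)(1 − 0.860708) = 0.971935
Series (antenna feeder, [0.971935], and site controller): 0.740818 × 0.971935 × 0.778801 = 0.5608

0.5608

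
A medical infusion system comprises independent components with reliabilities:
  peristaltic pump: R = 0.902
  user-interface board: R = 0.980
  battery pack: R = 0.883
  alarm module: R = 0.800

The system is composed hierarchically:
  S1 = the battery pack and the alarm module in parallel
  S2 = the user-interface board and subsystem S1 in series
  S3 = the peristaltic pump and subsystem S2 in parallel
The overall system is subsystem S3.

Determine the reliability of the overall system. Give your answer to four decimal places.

Parallel (battery pack and alarm module): 1 − (1 − 0.883000)(1 − 0.800000) = 0.976600
Series (user-interface board and [0.976600]): 0.980000 × 0.976600 = 0.957068
Parallel (peristaltic pump and [0.957068]): 1 − (1 − 0.902000)(1 − 0.957068) = 0.9958

0.9958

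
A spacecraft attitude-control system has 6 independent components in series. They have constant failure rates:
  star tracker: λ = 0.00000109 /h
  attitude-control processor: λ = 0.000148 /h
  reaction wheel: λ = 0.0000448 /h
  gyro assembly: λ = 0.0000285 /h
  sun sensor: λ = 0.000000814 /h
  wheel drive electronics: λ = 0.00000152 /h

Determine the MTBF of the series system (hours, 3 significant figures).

Series of exponential components: λ_sys = Σ λ_i
λ_sys = 0.00000109 + 0.000148 + 0.0000448 + 0.0000285 + 0.000000814 + 0.00000152 = 2.2472e-04 /h
MTBF = 1 / λ_sys = 4450 h

4450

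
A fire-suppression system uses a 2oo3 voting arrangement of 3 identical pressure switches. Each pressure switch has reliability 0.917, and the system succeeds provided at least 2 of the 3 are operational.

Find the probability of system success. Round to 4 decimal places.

R = Σ_{i=2}^{3} C(3,i) p^i (1−p)^{3−i} with p = 0.917
C(3,2)·0.917^2·0.083^1 = 0.209381
C(3,3)·0.917^3·0.083^0 = 0.771095
Sum = 0.9805

0.9805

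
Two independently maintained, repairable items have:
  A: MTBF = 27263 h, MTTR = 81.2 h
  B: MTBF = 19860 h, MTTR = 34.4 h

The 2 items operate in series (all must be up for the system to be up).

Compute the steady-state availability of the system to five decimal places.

0.99531

A(A) = MTBF/(MTBF+MTTR) = 27263/(27263+81.2) = 0.997030
A(B) = MTBF/(MTBF+MTTR) = 19860/(19860+34.4) = 0.998271
Series availability: 0.997030 × 0.998271 = 0.99531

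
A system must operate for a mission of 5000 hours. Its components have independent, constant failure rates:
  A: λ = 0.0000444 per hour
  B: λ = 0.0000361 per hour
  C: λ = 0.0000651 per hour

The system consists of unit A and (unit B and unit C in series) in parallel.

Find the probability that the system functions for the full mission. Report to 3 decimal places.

R(A) = exp(−0.0000444 × 5000) = 0.80092
R(B) = exp(−0.0000361 × 5000) = 0.83485
R(C) = exp(−0.0000651 × 5000) = 0.72217
Series (B and C): 0.83485 × 0.72217 = 0.60290
Parallel (A and [0.60290]): 1 − (1 − 0.80092)(1 − 0.60290) = 0.921

0.921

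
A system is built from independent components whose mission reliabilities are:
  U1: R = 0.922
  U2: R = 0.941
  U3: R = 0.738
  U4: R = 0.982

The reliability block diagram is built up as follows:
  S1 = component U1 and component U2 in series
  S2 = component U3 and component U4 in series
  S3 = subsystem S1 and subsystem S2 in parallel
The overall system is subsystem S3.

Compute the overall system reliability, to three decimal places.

Series (U1 and U2): 0.92200 × 0.94100 = 0.86760
Series (U3 and U4): 0.73800 × 0.98200 = 0.72472
Parallel ([0.86760] and [0.72472]): 1 − (1 − 0.86760)(1 − 0.72472) = 0.964

0.964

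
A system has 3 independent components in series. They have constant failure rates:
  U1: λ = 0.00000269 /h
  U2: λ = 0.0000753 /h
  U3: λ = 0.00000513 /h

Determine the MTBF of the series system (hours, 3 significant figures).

12000

Series of exponential components: λ_sys = Σ λ_i
λ_sys = 0.00000269 + 0.0000753 + 0.00000513 = 8.3120e-05 /h
MTBF = 1 / λ_sys = 12000 h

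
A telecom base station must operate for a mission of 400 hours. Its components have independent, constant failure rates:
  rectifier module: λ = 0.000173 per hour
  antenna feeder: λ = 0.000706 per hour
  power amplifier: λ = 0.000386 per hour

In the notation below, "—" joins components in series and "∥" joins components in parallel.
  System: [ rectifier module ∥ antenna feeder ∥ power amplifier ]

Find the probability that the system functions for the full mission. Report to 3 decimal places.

0.998

R(rectifier module) = exp(−0.000173 × 400) = 0.93314
R(antenna feeder) = exp(−0.000706 × 400) = 0.75397
R(power amplifier) = exp(−0.000386 × 400) = 0.85693
Parallel (rectifier module, antenna feeder, and power amplifier): 1 − (1 − 0.93314)(1 − 0.75397)(1 − 0.85693) = 0.998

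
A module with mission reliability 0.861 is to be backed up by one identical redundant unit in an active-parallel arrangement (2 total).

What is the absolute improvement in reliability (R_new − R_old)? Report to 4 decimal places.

R_before = 0.861
R_after = 1 − (1 − 0.861)^2 = 0.9807
ΔR = 0.9807 − 0.861 = 0.1197

0.1197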